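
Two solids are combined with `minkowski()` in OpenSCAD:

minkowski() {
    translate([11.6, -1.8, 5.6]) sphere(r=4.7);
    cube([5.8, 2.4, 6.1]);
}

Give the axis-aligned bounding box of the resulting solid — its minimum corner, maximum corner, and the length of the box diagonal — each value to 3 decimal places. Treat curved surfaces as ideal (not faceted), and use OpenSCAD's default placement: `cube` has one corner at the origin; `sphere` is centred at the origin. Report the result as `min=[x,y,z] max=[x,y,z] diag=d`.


A = translate([11.6, -1.8, 5.6]) sphere(r=4.7) → bbox [6.9,-6.5,0.9] .. [16.3,2.9,10.3]
B = cube([5.8, 2.4, 6.1]) → bbox [0,0,0] .. [5.8,2.4,6.1]
lo = A.lo+B.lo = [6.9+0, -6.5+0, 0.9+0] = [6.900,-6.500,0.900]
hi = A.hi+B.hi = [16.3+5.8, 2.9+2.4, 10.3+6.1] = [22.100,5.300,16.400]
diag = √(15.2²+11.8²+15.5²) = √610.53 = 24.709

min=[6.900,-6.500,0.900] max=[22.100,5.300,16.400] diag=24.709


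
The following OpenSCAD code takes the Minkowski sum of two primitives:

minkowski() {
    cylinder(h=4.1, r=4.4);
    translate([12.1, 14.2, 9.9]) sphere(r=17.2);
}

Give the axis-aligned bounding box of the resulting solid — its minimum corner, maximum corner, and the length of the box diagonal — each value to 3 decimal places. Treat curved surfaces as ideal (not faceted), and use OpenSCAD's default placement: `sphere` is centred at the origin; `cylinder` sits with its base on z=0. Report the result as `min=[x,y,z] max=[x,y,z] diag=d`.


min=[-9.500,-7.400,-7.300] max=[33.700,35.800,31.200] diag=72.213

A = translate([12.1, 14.2, 9.9]) sphere(r=17.2) → bbox [-5.1,-3,-7.3] .. [29.3,31.4,27.1]
B = cylinder(h=4.1, r=4.4) → bbox [-4.4,-4.4,0] .. [4.4,4.4,4.1]
lo = A.lo+B.lo = [-5.1-4.4, -3-4.4, -7.3+0] = [-9.500,-7.400,-7.300]
hi = A.hi+B.hi = [29.3+4.4, 31.4+4.4, 27.1+4.1] = [33.700,35.800,31.200]
diag = √(43.2²+43.2²+38.5²) = √5214.73 = 72.213


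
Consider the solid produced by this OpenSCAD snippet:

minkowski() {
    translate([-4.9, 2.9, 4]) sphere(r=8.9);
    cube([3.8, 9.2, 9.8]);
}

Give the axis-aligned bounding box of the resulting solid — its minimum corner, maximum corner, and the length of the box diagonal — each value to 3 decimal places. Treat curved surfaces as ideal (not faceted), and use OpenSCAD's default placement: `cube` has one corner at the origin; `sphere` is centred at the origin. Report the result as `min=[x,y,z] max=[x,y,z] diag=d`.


A = translate([-4.9, 2.9, 4]) sphere(r=8.9) → bbox [-13.8,-6,-4.9] .. [4,11.8,12.9]
B = cube([3.8, 9.2, 9.8]) → bbox [0,0,0] .. [3.8,9.2,9.8]
lo = A.lo+B.lo = [-13.8+0, -6+0, -4.9+0] = [-13.800,-6.000,-4.900]
hi = A.hi+B.hi = [4+3.8, 11.8+9.2, 12.9+9.8] = [7.800,21.000,22.700]
diag = √(21.6²+27²+27.6²) = √1957.32 = 44.242

min=[-13.800,-6.000,-4.900] max=[7.800,21.000,22.700] diag=44.242


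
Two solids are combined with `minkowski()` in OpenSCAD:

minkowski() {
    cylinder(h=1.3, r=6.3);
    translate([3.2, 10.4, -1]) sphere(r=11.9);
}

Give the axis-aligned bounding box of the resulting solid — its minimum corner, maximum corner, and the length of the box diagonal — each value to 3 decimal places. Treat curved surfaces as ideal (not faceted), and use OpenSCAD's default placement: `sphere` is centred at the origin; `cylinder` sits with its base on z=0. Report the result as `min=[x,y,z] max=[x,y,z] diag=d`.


A = translate([3.2, 10.4, -1]) sphere(r=11.9) → bbox [-8.7,-1.5,-12.9] .. [15.1,22.3,10.9]
B = cylinder(h=1.3, r=6.3) → bbox [-6.3,-6.3,0] .. [6.3,6.3,1.3]
lo = A.lo+B.lo = [-8.7-6.3, -1.5-6.3, -12.9+0] = [-15.000,-7.800,-12.900]
hi = A.hi+B.hi = [15.1+6.3, 22.3+6.3, 10.9+1.3] = [21.400,28.600,12.200]
diag = √(36.4²+36.4²+25.1²) = √3279.93 = 57.271

min=[-15.000,-7.800,-12.900] max=[21.400,28.600,12.200] diag=57.271


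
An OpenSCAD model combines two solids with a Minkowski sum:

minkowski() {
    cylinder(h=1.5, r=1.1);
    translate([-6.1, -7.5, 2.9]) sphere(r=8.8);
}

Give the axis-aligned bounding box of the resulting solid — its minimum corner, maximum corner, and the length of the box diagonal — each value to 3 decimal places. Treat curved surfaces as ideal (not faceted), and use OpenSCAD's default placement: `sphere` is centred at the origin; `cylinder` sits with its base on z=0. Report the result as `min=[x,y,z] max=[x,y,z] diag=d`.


min=[-16.000,-17.400,-5.900] max=[3.800,2.400,13.200] diag=33.895

A = translate([-6.1, -7.5, 2.9]) sphere(r=8.8) → bbox [-14.9,-16.3,-5.9] .. [2.7,1.3,11.7]
B = cylinder(h=1.5, r=1.1) → bbox [-1.1,-1.1,0] .. [1.1,1.1,1.5]
lo = A.lo+B.lo = [-14.9-1.1, -16.3-1.1, -5.9+0] = [-16.000,-17.400,-5.900]
hi = A.hi+B.hi = [2.7+1.1, 1.3+1.1, 11.7+1.5] = [3.800,2.400,13.200]
diag = √(19.8²+19.8²+19.1²) = √1148.89 = 33.895


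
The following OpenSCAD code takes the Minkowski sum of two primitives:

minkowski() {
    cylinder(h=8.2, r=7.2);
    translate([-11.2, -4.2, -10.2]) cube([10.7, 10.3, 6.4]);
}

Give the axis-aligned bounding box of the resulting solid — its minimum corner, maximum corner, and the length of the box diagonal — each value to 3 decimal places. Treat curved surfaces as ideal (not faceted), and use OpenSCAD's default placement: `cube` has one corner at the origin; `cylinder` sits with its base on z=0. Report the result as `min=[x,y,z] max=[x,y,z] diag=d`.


A = translate([-11.2, -4.2, -10.2]) cube([10.7, 10.3, 6.4]) → bbox [-11.2,-4.2,-10.2] .. [-0.5,6.1,-3.8]
B = cylinder(h=8.2, r=7.2) → bbox [-7.2,-7.2,0] .. [7.2,7.2,8.2]
lo = A.lo+B.lo = [-11.2-7.2, -4.2-7.2, -10.2+0] = [-18.400,-11.400,-10.200]
hi = A.hi+B.hi = [-0.5+7.2, 6.1+7.2, -3.8+8.2] = [6.700,13.300,4.400]
diag = √(25.1²+24.7²+14.6²) = √1453.26 = 38.122

min=[-18.400,-11.400,-10.200] max=[6.700,13.300,4.400] diag=38.122


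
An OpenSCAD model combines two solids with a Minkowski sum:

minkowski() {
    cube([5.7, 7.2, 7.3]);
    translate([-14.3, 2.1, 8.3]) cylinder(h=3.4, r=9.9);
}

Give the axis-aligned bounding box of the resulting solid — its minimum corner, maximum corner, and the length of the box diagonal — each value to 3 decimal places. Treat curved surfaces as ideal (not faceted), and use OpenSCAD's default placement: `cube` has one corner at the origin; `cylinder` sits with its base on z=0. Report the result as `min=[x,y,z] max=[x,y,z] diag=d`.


min=[-24.200,-7.800,8.300] max=[1.300,19.200,19.000] diag=38.649

A = translate([-14.3, 2.1, 8.3]) cylinder(h=3.4, r=9.9) → bbox [-24.2,-7.8,8.3] .. [-4.4,12,11.7]
B = cube([5.7, 7.2, 7.3]) → bbox [0,0,0] .. [5.7,7.2,7.3]
lo = A.lo+B.lo = [-24.2+0, -7.8+0, 8.3+0] = [-24.200,-7.800,8.300]
hi = A.hi+B.hi = [-4.4+5.7, 12+7.2, 11.7+7.3] = [1.300,19.200,19.000]
diag = √(25.5²+27²+10.7²) = √1493.74 = 38.649


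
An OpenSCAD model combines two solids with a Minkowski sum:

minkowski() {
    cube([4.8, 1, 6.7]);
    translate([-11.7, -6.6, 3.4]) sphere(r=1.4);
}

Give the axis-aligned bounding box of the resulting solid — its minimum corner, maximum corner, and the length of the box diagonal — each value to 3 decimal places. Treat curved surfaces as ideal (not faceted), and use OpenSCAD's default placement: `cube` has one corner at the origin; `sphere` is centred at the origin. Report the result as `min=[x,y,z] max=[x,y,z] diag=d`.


min=[-13.100,-8.000,2.000] max=[-5.500,-4.200,11.500] diag=12.746

A = translate([-11.7, -6.6, 3.4]) sphere(r=1.4) → bbox [-13.1,-8,2] .. [-10.3,-5.2,4.8]
B = cube([4.8, 1, 6.7]) → bbox [0,0,0] .. [4.8,1,6.7]
lo = A.lo+B.lo = [-13.1+0, -8+0, 2+0] = [-13.100,-8.000,2.000]
hi = A.hi+B.hi = [-10.3+4.8, -5.2+1, 4.8+6.7] = [-5.500,-4.200,11.500]
diag = √(7.6²+3.8²+9.5²) = √162.45 = 12.746


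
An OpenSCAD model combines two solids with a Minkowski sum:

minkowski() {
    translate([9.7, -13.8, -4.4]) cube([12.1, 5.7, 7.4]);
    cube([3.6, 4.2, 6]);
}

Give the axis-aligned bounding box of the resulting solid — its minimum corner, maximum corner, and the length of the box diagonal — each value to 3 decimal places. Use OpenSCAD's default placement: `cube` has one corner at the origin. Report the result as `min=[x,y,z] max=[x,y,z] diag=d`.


A = translate([9.7, -13.8, -4.4]) cube([12.1, 5.7, 7.4]) → bbox [9.7,-13.8,-4.4] .. [21.8,-8.1,3]
B = cube([3.6, 4.2, 6]) → bbox [0,0,0] .. [3.6,4.2,6]
lo = A.lo+B.lo = [9.7+0, -13.8+0, -4.4+0] = [9.700,-13.800,-4.400]
hi = A.hi+B.hi = [21.8+3.6, -8.1+4.2, 3+6] = [25.400,-3.900,9.000]
diag = √(15.7²+9.9²+13.4²) = √524.06 = 22.892

min=[9.700,-13.800,-4.400] max=[25.400,-3.900,9.000] diag=22.892


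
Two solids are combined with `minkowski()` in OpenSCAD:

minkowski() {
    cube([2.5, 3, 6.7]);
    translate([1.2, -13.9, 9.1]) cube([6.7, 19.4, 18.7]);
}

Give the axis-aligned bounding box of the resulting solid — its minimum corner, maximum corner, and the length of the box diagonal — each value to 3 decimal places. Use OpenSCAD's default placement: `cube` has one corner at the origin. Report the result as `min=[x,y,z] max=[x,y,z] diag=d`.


min=[1.200,-13.900,9.100] max=[10.400,8.500,34.500] diag=35.094

A = translate([1.2, -13.9, 9.1]) cube([6.7, 19.4, 18.7]) → bbox [1.2,-13.9,9.1] .. [7.9,5.5,27.8]
B = cube([2.5, 3, 6.7]) → bbox [0,0,0] .. [2.5,3,6.7]
lo = A.lo+B.lo = [1.2+0, -13.9+0, 9.1+0] = [1.200,-13.900,9.100]
hi = A.hi+B.hi = [7.9+2.5, 5.5+3, 27.8+6.7] = [10.400,8.500,34.500]
diag = √(9.2²+22.4²+25.4²) = √1231.56 = 35.094


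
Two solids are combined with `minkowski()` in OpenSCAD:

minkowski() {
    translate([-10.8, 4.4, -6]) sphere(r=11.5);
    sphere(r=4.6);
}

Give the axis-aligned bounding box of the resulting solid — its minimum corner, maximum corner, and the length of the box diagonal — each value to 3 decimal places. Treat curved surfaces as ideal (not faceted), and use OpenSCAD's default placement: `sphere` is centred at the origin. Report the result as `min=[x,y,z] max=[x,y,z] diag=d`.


min=[-26.900,-11.700,-22.100] max=[5.300,20.500,10.100] diag=55.772

A = translate([-10.8, 4.4, -6]) sphere(r=11.5) → bbox [-22.3,-7.1,-17.5] .. [0.7,15.9,5.5]
B = sphere(r=4.6) → bbox [-4.6,-4.6,-4.6] .. [4.6,4.6,4.6]
lo = A.lo+B.lo = [-22.3-4.6, -7.1-4.6, -17.5-4.6] = [-26.900,-11.700,-22.100]
hi = A.hi+B.hi = [0.7+4.6, 15.9+4.6, 5.5+4.6] = [5.300,20.500,10.100]
diag = √(32.2²+32.2²+32.2²) = √3110.52 = 55.772


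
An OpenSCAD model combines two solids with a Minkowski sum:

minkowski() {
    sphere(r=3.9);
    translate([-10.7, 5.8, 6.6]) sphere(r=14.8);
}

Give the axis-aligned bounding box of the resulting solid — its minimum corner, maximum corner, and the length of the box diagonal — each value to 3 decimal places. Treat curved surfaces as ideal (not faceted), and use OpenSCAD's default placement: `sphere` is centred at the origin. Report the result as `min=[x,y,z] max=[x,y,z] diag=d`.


A = translate([-10.7, 5.8, 6.6]) sphere(r=14.8) → bbox [-25.5,-9,-8.2] .. [4.1,20.6,21.4]
B = sphere(r=3.9) → bbox [-3.9,-3.9,-3.9] .. [3.9,3.9,3.9]
lo = A.lo+B.lo = [-25.5-3.9, -9-3.9, -8.2-3.9] = [-29.400,-12.900,-12.100]
hi = A.hi+B.hi = [4.1+3.9, 20.6+3.9, 21.4+3.9] = [8.000,24.500,25.300]
diag = √(37.4²+37.4²+37.4²) = √4196.28 = 64.779

min=[-29.400,-12.900,-12.100] max=[8.000,24.500,25.300] diag=64.779


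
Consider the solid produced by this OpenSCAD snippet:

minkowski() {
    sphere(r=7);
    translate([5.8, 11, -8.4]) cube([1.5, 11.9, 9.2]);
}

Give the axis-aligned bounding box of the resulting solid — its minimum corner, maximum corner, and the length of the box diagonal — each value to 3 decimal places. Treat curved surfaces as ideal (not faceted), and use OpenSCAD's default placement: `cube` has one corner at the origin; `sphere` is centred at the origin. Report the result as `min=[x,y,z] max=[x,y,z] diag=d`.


min=[-1.200,4.000,-15.400] max=[14.300,29.900,7.800] diag=38.070

A = translate([5.8, 11, -8.4]) cube([1.5, 11.9, 9.2]) → bbox [5.8,11,-8.4] .. [7.3,22.9,0.8]
B = sphere(r=7) → bbox [-7,-7,-7] .. [7,7,7]
lo = A.lo+B.lo = [5.8-7, 11-7, -8.4-7] = [-1.200,4.000,-15.400]
hi = A.hi+B.hi = [7.3+7, 22.9+7, 0.8+7] = [14.300,29.900,7.800]
diag = √(15.5²+25.9²+23.2²) = √1449.3 = 38.070


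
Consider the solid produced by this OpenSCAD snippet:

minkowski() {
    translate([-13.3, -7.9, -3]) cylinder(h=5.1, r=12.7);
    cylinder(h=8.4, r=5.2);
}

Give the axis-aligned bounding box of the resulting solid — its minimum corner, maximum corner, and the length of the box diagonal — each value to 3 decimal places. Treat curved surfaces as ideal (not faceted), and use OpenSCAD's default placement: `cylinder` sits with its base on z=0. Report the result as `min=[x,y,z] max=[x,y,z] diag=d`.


A = translate([-13.3, -7.9, -3]) cylinder(h=5.1, r=12.7) → bbox [-26,-20.6,-3] .. [-0.6,4.8,2.1]
B = cylinder(h=8.4, r=5.2) → bbox [-5.2,-5.2,0] .. [5.2,5.2,8.4]
lo = A.lo+B.lo = [-26-5.2, -20.6-5.2, -3+0] = [-31.200,-25.800,-3.000]
hi = A.hi+B.hi = [-0.6+5.2, 4.8+5.2, 2.1+8.4] = [4.600,10.000,10.500]
diag = √(35.8²+35.8²+13.5²) = √2745.53 = 52.398

min=[-31.200,-25.800,-3.000] max=[4.600,10.000,10.500] diag=52.398


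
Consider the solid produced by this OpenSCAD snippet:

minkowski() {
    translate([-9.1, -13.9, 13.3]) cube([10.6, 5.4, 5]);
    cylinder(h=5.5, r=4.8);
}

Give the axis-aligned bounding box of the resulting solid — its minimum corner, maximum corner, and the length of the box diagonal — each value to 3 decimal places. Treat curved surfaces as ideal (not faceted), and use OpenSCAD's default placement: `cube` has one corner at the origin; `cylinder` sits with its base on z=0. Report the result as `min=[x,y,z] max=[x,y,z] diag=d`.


A = translate([-9.1, -13.9, 13.3]) cube([10.6, 5.4, 5]) → bbox [-9.1,-13.9,13.3] .. [1.5,-8.5,18.3]
B = cylinder(h=5.5, r=4.8) → bbox [-4.8,-4.8,0] .. [4.8,4.8,5.5]
lo = A.lo+B.lo = [-9.1-4.8, -13.9-4.8, 13.3+0] = [-13.900,-18.700,13.300]
hi = A.hi+B.hi = [1.5+4.8, -8.5+4.8, 18.3+5.5] = [6.300,-3.700,23.800]
diag = √(20.2²+15²+10.5²) = √743.29 = 27.263

min=[-13.900,-18.700,13.300] max=[6.300,-3.700,23.800] diag=27.263


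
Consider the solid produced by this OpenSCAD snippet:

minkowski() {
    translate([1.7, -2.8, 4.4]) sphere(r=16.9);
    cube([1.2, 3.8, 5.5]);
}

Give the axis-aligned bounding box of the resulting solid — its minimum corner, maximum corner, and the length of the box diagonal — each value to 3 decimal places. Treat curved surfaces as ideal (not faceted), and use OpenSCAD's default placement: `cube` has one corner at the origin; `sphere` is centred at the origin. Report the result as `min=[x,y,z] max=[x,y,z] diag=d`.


A = translate([1.7, -2.8, 4.4]) sphere(r=16.9) → bbox [-15.2,-19.7,-12.5] .. [18.6,14.1,21.3]
B = cube([1.2, 3.8, 5.5]) → bbox [0,0,0] .. [1.2,3.8,5.5]
lo = A.lo+B.lo = [-15.2+0, -19.7+0, -12.5+0] = [-15.200,-19.700,-12.500]
hi = A.hi+B.hi = [18.6+1.2, 14.1+3.8, 21.3+5.5] = [19.800,17.900,26.800]
diag = √(35²+37.6²+39.3²) = √4183.25 = 64.678

min=[-15.200,-19.700,-12.500] max=[19.800,17.900,26.800] diag=64.678


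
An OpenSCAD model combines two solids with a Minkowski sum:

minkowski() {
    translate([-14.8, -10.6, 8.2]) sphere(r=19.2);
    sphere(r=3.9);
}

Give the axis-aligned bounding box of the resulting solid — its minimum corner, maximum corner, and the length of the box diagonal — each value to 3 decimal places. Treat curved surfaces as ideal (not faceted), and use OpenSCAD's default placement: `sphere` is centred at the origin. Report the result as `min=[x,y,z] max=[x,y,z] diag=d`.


min=[-37.900,-33.700,-14.900] max=[8.300,12.500,31.300] diag=80.021

A = translate([-14.8, -10.6, 8.2]) sphere(r=19.2) → bbox [-34,-29.8,-11] .. [4.4,8.6,27.4]
B = sphere(r=3.9) → bbox [-3.9,-3.9,-3.9] .. [3.9,3.9,3.9]
lo = A.lo+B.lo = [-34-3.9, -29.8-3.9, -11-3.9] = [-37.900,-33.700,-14.900]
hi = A.hi+B.hi = [4.4+3.9, 8.6+3.9, 27.4+3.9] = [8.300,12.500,31.300]
diag = √(46.2²+46.2²+46.2²) = √6403.32 = 80.021


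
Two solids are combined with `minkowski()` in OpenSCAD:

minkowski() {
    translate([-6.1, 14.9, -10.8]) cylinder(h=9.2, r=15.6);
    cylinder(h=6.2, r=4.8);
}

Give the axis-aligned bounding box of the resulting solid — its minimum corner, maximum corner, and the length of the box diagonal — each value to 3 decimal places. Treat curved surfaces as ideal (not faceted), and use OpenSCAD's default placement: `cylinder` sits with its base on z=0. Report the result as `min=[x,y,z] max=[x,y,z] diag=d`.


min=[-26.500,-5.500,-10.800] max=[14.300,35.300,4.600] diag=59.720

A = translate([-6.1, 14.9, -10.8]) cylinder(h=9.2, r=15.6) → bbox [-21.7,-0.7,-10.8] .. [9.5,30.5,-1.6]
B = cylinder(h=6.2, r=4.8) → bbox [-4.8,-4.8,0] .. [4.8,4.8,6.2]
lo = A.lo+B.lo = [-21.7-4.8, -0.7-4.8, -10.8+0] = [-26.500,-5.500,-10.800]
hi = A.hi+B.hi = [9.5+4.8, 30.5+4.8, -1.6+6.2] = [14.300,35.300,4.600]
diag = √(40.8²+40.8²+15.4²) = √3566.44 = 59.720


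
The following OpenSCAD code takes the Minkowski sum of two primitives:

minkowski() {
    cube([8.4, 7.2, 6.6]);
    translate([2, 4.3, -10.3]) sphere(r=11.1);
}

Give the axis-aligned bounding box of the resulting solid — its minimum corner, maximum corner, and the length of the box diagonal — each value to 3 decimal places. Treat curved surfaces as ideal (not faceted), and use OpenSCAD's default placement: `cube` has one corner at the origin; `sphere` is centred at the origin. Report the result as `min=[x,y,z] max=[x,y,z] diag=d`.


A = translate([2, 4.3, -10.3]) sphere(r=11.1) → bbox [-9.1,-6.8,-21.4] .. [13.1,15.4,0.8]
B = cube([8.4, 7.2, 6.6]) → bbox [0,0,0] .. [8.4,7.2,6.6]
lo = A.lo+B.lo = [-9.1+0, -6.8+0, -21.4+0] = [-9.100,-6.800,-21.400]
hi = A.hi+B.hi = [13.1+8.4, 15.4+7.2, 0.8+6.6] = [21.500,22.600,7.400]
diag = √(30.6²+29.4²+28.8²) = √2630.16 = 51.285

min=[-9.100,-6.800,-21.400] max=[21.500,22.600,7.400] diag=51.285


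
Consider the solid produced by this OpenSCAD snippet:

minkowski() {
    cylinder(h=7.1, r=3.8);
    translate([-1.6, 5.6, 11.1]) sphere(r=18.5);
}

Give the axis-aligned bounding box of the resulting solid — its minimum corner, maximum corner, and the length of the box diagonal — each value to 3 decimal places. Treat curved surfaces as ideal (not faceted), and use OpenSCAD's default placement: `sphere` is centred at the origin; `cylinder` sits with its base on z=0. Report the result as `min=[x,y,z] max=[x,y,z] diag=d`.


A = translate([-1.6, 5.6, 11.1]) sphere(r=18.5) → bbox [-20.1,-12.9,-7.4] .. [16.9,24.1,29.6]
B = cylinder(h=7.1, r=3.8) → bbox [-3.8,-3.8,0] .. [3.8,3.8,7.1]
lo = A.lo+B.lo = [-20.1-3.8, -12.9-3.8, -7.4+0] = [-23.900,-16.700,-7.400]
hi = A.hi+B.hi = [16.9+3.8, 24.1+3.8, 29.6+7.1] = [20.700,27.900,36.700]
diag = √(44.6²+44.6²+44.1²) = √5923.13 = 76.962

min=[-23.900,-16.700,-7.400] max=[20.700,27.900,36.700] diag=76.962


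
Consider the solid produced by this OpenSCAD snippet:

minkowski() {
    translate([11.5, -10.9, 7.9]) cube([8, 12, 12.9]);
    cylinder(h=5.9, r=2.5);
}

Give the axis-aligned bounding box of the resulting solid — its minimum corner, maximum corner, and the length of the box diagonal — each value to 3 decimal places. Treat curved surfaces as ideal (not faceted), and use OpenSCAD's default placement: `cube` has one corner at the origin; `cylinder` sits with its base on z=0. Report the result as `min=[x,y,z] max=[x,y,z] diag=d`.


A = translate([11.5, -10.9, 7.9]) cube([8, 12, 12.9]) → bbox [11.5,-10.9,7.9] .. [19.5,1.1,20.8]
B = cylinder(h=5.9, r=2.5) → bbox [-2.5,-2.5,0] .. [2.5,2.5,5.9]
lo = A.lo+B.lo = [11.5-2.5, -10.9-2.5, 7.9+0] = [9.000,-13.400,7.900]
hi = A.hi+B.hi = [19.5+2.5, 1.1+2.5, 20.8+5.9] = [22.000,3.600,26.700]
diag = √(13²+17²+18.8²) = √811.44 = 28.486

min=[9.000,-13.400,7.900] max=[22.000,3.600,26.700] diag=28.486


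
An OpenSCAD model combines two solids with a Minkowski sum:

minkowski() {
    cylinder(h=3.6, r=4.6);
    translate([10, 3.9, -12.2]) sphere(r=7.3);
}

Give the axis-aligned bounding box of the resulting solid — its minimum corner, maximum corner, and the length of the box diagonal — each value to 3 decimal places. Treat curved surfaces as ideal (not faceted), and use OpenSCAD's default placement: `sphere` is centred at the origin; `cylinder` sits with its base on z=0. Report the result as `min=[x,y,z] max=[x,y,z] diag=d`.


A = translate([10, 3.9, -12.2]) sphere(r=7.3) → bbox [2.7,-3.4,-19.5] .. [17.3,11.2,-4.9]
B = cylinder(h=3.6, r=4.6) → bbox [-4.6,-4.6,0] .. [4.6,4.6,3.6]
lo = A.lo+B.lo = [2.7-4.6, -3.4-4.6, -19.5+0] = [-1.900,-8.000,-19.500]
hi = A.hi+B.hi = [17.3+4.6, 11.2+4.6, -4.9+3.6] = [21.900,15.800,-1.300]
diag = √(23.8²+23.8²+18.2²) = √1464.12 = 38.264

min=[-1.900,-8.000,-19.500] max=[21.900,15.800,-1.300] diag=38.264


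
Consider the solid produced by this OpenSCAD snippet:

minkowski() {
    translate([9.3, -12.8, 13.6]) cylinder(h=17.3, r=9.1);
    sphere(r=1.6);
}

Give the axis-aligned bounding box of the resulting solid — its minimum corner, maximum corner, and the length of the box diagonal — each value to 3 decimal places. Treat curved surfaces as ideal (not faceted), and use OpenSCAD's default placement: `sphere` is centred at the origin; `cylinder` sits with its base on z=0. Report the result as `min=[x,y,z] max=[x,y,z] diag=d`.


A = translate([9.3, -12.8, 13.6]) cylinder(h=17.3, r=9.1) → bbox [0.2,-21.9,13.6] .. [18.4,-3.7,30.9]
B = sphere(r=1.6) → bbox [-1.6,-1.6,-1.6] .. [1.6,1.6,1.6]
lo = A.lo+B.lo = [0.2-1.6, -21.9-1.6, 13.6-1.6] = [-1.400,-23.500,12.000]
hi = A.hi+B.hi = [18.4+1.6, -3.7+1.6, 30.9+1.6] = [20.000,-2.100,32.500]
diag = √(21.4²+21.4²+20.5²) = √1336.17 = 36.554

min=[-1.400,-23.500,12.000] max=[20.000,-2.100,32.500] diag=36.554


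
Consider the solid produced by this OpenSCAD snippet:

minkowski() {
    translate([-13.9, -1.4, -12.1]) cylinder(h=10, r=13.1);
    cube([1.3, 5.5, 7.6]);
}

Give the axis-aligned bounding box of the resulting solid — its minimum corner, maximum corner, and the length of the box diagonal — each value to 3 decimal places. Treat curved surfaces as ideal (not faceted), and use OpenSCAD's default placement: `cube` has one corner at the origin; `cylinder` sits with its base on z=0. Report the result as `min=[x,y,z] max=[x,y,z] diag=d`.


A = translate([-13.9, -1.4, -12.1]) cylinder(h=10, r=13.1) → bbox [-27,-14.5,-12.1] .. [-0.8,11.7,-2.1]
B = cube([1.3, 5.5, 7.6]) → bbox [0,0,0] .. [1.3,5.5,7.6]
lo = A.lo+B.lo = [-27+0, -14.5+0, -12.1+0] = [-27.000,-14.500,-12.100]
hi = A.hi+B.hi = [-0.8+1.3, 11.7+5.5, -2.1+7.6] = [0.500,17.200,5.500]
diag = √(27.5²+31.7²+17.6²) = √2070.9 = 45.507

min=[-27.000,-14.500,-12.100] max=[0.500,17.200,5.500] diag=45.507


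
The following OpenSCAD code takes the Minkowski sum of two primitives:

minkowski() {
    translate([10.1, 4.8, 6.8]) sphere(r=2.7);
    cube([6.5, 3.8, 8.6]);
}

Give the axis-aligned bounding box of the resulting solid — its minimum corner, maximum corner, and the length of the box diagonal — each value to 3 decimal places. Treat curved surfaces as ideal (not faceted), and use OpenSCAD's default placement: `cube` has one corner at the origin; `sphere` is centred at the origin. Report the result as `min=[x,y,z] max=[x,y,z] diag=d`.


A = translate([10.1, 4.8, 6.8]) sphere(r=2.7) → bbox [7.4,2.1,4.1] .. [12.8,7.5,9.5]
B = cube([6.5, 3.8, 8.6]) → bbox [0,0,0] .. [6.5,3.8,8.6]
lo = A.lo+B.lo = [7.4+0, 2.1+0, 4.1+0] = [7.400,2.100,4.100]
hi = A.hi+B.hi = [12.8+6.5, 7.5+3.8, 9.5+8.6] = [19.300,11.300,18.100]
diag = √(11.9²+9.2²+14²) = √422.25 = 20.549

min=[7.400,2.100,4.100] max=[19.300,11.300,18.100] diag=20.549


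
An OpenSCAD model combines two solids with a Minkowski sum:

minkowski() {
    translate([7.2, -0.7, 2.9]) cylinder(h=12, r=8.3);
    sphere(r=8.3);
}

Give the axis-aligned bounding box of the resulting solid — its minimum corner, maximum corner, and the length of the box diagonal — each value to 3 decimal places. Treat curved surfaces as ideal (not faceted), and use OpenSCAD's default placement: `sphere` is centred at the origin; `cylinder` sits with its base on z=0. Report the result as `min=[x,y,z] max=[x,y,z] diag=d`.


A = translate([7.2, -0.7, 2.9]) cylinder(h=12, r=8.3) → bbox [-1.1,-9,2.9] .. [15.5,7.6,14.9]
B = sphere(r=8.3) → bbox [-8.3,-8.3,-8.3] .. [8.3,8.3,8.3]
lo = A.lo+B.lo = [-1.1-8.3, -9-8.3, 2.9-8.3] = [-9.400,-17.300,-5.400]
hi = A.hi+B.hi = [15.5+8.3, 7.6+8.3, 14.9+8.3] = [23.800,15.900,23.200]
diag = √(33.2²+33.2²+28.6²) = √3022.44 = 54.977

min=[-9.400,-17.300,-5.400] max=[23.800,15.900,23.200] diag=54.977


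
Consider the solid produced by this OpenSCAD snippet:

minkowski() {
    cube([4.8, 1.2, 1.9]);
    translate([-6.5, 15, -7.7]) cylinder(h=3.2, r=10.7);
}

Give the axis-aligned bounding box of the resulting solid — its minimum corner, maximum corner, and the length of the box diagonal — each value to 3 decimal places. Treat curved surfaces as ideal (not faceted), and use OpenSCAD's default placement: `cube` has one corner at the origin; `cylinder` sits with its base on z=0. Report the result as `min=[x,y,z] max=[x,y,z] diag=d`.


A = translate([-6.5, 15, -7.7]) cylinder(h=3.2, r=10.7) → bbox [-17.2,4.3,-7.7] .. [4.2,25.7,-4.5]
B = cube([4.8, 1.2, 1.9]) → bbox [0,0,0] .. [4.8,1.2,1.9]
lo = A.lo+B.lo = [-17.2+0, 4.3+0, -7.7+0] = [-17.200,4.300,-7.700]
hi = A.hi+B.hi = [4.2+4.8, 25.7+1.2, -4.5+1.9] = [9.000,26.900,-2.600]
diag = √(26.2²+22.6²+5.1²) = √1223.21 = 34.974

min=[-17.200,4.300,-7.700] max=[9.000,26.900,-2.600] diag=34.974


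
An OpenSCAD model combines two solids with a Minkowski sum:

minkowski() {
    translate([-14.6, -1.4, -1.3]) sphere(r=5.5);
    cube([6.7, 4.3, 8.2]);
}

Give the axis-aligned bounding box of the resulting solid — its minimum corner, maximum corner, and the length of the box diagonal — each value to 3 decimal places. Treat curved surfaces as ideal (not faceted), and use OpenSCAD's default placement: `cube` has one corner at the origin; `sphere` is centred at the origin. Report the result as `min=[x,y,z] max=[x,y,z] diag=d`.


A = translate([-14.6, -1.4, -1.3]) sphere(r=5.5) → bbox [-20.1,-6.9,-6.8] .. [-9.1,4.1,4.2]
B = cube([6.7, 4.3, 8.2]) → bbox [0,0,0] .. [6.7,4.3,8.2]
lo = A.lo+B.lo = [-20.1+0, -6.9+0, -6.8+0] = [-20.100,-6.900,-6.800]
hi = A.hi+B.hi = [-9.1+6.7, 4.1+4.3, 4.2+8.2] = [-2.400,8.400,12.400]
diag = √(17.7²+15.3²+19.2²) = √916.02 = 30.266

min=[-20.100,-6.900,-6.800] max=[-2.400,8.400,12.400] diag=30.266


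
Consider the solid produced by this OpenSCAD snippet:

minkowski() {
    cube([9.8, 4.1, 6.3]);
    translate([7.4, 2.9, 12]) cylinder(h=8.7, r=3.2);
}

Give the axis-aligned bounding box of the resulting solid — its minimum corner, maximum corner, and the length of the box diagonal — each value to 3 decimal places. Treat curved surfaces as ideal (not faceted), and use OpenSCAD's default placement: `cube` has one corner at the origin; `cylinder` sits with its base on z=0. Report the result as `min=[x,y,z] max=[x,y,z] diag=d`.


A = translate([7.4, 2.9, 12]) cylinder(h=8.7, r=3.2) → bbox [4.2,-0.3,12] .. [10.6,6.1,20.7]
B = cube([9.8, 4.1, 6.3]) → bbox [0,0,0] .. [9.8,4.1,6.3]
lo = A.lo+B.lo = [4.2+0, -0.3+0, 12+0] = [4.200,-0.300,12.000]
hi = A.hi+B.hi = [10.6+9.8, 6.1+4.1, 20.7+6.3] = [20.400,10.200,27.000]
diag = √(16.2²+10.5²+15²) = √597.69 = 24.448

min=[4.200,-0.300,12.000] max=[20.400,10.200,27.000] diag=24.448


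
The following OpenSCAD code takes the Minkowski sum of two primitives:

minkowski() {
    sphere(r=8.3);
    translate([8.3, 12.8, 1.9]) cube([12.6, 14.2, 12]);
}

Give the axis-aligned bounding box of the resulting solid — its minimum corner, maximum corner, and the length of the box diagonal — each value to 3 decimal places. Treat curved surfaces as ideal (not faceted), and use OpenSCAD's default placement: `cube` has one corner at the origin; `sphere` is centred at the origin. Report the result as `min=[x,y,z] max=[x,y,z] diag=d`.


A = translate([8.3, 12.8, 1.9]) cube([12.6, 14.2, 12]) → bbox [8.3,12.8,1.9] .. [20.9,27,13.9]
B = sphere(r=8.3) → bbox [-8.3,-8.3,-8.3] .. [8.3,8.3,8.3]
lo = A.lo+B.lo = [8.3-8.3, 12.8-8.3, 1.9-8.3] = [0.000,4.500,-6.400]
hi = A.hi+B.hi = [20.9+8.3, 27+8.3, 13.9+8.3] = [29.200,35.300,22.200]
diag = √(29.2²+30.8²+28.6²) = √2619.24 = 51.179

min=[0.000,4.500,-6.400] max=[29.200,35.300,22.200] diag=51.179


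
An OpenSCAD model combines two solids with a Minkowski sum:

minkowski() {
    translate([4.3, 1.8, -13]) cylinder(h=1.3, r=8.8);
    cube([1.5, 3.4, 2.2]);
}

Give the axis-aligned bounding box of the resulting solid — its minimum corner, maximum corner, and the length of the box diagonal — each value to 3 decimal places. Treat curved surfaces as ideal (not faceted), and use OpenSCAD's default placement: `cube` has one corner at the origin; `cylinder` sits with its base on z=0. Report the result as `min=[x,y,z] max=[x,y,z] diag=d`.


A = translate([4.3, 1.8, -13]) cylinder(h=1.3, r=8.8) → bbox [-4.5,-7,-13] .. [13.1,10.6,-11.7]
B = cube([1.5, 3.4, 2.2]) → bbox [0,0,0] .. [1.5,3.4,2.2]
lo = A.lo+B.lo = [-4.5+0, -7+0, -13+0] = [-4.500,-7.000,-13.000]
hi = A.hi+B.hi = [13.1+1.5, 10.6+3.4, -11.7+2.2] = [14.600,14.000,-9.500]
diag = √(19.1²+21²+3.5²) = √818.06 = 28.602

min=[-4.500,-7.000,-13.000] max=[14.600,14.000,-9.500] diag=28.602


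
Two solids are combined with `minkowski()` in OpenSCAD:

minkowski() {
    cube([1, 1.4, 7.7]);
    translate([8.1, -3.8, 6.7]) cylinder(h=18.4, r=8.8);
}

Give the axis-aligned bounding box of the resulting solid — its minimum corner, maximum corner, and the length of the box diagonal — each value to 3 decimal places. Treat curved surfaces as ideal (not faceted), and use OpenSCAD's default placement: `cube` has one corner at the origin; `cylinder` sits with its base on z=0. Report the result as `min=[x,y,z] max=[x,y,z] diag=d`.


A = translate([8.1, -3.8, 6.7]) cylinder(h=18.4, r=8.8) → bbox [-0.7,-12.6,6.7] .. [16.9,5,25.1]
B = cube([1, 1.4, 7.7]) → bbox [0,0,0] .. [1,1.4,7.7]
lo = A.lo+B.lo = [-0.7+0, -12.6+0, 6.7+0] = [-0.700,-12.600,6.700]
hi = A.hi+B.hi = [16.9+1, 5+1.4, 25.1+7.7] = [17.900,6.400,32.800]
diag = √(18.6²+19²+26.1²) = √1388.17 = 37.258

min=[-0.700,-12.600,6.700] max=[17.900,6.400,32.800] diag=37.258


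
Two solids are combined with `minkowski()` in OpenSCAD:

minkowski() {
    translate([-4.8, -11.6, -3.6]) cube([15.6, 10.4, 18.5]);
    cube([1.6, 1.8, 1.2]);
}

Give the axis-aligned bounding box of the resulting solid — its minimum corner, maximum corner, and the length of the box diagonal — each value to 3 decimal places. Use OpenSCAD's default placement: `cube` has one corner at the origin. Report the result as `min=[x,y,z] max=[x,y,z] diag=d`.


A = translate([-4.8, -11.6, -3.6]) cube([15.6, 10.4, 18.5]) → bbox [-4.8,-11.6,-3.6] .. [10.8,-1.2,14.9]
B = cube([1.6, 1.8, 1.2]) → bbox [0,0,0] .. [1.6,1.8,1.2]
lo = A.lo+B.lo = [-4.8+0, -11.6+0, -3.6+0] = [-4.800,-11.600,-3.600]
hi = A.hi+B.hi = [10.8+1.6, -1.2+1.8, 14.9+1.2] = [12.400,0.600,16.100]
diag = √(17.2²+12.2²+19.7²) = √832.77 = 28.858

min=[-4.800,-11.600,-3.600] max=[12.400,0.600,16.100] diag=28.858


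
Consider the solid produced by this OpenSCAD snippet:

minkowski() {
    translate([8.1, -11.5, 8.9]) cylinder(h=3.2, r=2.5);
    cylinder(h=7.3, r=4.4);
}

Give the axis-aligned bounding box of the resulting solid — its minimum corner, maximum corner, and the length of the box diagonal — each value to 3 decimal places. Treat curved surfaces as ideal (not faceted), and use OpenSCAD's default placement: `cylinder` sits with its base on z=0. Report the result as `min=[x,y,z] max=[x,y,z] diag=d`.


min=[1.200,-18.400,8.900] max=[15.000,-4.600,19.400] diag=22.161

A = translate([8.1, -11.5, 8.9]) cylinder(h=3.2, r=2.5) → bbox [5.6,-14,8.9] .. [10.6,-9,12.1]
B = cylinder(h=7.3, r=4.4) → bbox [-4.4,-4.4,0] .. [4.4,4.4,7.3]
lo = A.lo+B.lo = [5.6-4.4, -14-4.4, 8.9+0] = [1.200,-18.400,8.900]
hi = A.hi+B.hi = [10.6+4.4, -9+4.4, 12.1+7.3] = [15.000,-4.600,19.400]
diag = √(13.8²+13.8²+10.5²) = √491.13 = 22.161


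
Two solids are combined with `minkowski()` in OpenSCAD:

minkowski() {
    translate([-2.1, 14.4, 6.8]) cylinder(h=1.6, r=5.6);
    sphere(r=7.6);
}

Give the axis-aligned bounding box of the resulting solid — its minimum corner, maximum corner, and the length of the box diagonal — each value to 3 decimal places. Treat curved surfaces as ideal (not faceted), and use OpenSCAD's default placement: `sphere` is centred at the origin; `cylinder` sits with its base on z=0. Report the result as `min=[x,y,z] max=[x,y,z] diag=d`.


min=[-15.300,1.200,-0.800] max=[11.100,27.600,16.000] diag=40.941

A = translate([-2.1, 14.4, 6.8]) cylinder(h=1.6, r=5.6) → bbox [-7.7,8.8,6.8] .. [3.5,20,8.4]
B = sphere(r=7.6) → bbox [-7.6,-7.6,-7.6] .. [7.6,7.6,7.6]
lo = A.lo+B.lo = [-7.7-7.6, 8.8-7.6, 6.8-7.6] = [-15.300,1.200,-0.800]
hi = A.hi+B.hi = [3.5+7.6, 20+7.6, 8.4+7.6] = [11.100,27.600,16.000]
diag = √(26.4²+26.4²+16.8²) = √1676.16 = 40.941


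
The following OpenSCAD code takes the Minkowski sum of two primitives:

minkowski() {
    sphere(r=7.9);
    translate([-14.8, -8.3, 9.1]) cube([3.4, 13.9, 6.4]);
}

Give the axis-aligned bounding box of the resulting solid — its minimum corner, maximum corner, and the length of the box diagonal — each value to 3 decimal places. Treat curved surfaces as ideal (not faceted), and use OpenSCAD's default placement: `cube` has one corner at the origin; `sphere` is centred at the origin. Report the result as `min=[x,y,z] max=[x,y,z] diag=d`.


min=[-22.700,-16.200,1.200] max=[-3.500,13.500,23.400] diag=41.756

A = translate([-14.8, -8.3, 9.1]) cube([3.4, 13.9, 6.4]) → bbox [-14.8,-8.3,9.1] .. [-11.4,5.6,15.5]
B = sphere(r=7.9) → bbox [-7.9,-7.9,-7.9] .. [7.9,7.9,7.9]
lo = A.lo+B.lo = [-14.8-7.9, -8.3-7.9, 9.1-7.9] = [-22.700,-16.200,1.200]
hi = A.hi+B.hi = [-11.4+7.9, 5.6+7.9, 15.5+7.9] = [-3.500,13.500,23.400]
diag = √(19.2²+29.7²+22.2²) = √1743.57 = 41.756


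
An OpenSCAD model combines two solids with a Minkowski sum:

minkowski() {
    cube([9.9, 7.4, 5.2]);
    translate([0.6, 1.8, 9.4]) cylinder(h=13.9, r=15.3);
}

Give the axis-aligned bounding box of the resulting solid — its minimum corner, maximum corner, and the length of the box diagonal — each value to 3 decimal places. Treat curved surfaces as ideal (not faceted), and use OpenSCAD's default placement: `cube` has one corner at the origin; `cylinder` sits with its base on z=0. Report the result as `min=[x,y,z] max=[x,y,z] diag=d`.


A = translate([0.6, 1.8, 9.4]) cylinder(h=13.9, r=15.3) → bbox [-14.7,-13.5,9.4] .. [15.9,17.1,23.3]
B = cube([9.9, 7.4, 5.2]) → bbox [0,0,0] .. [9.9,7.4,5.2]
lo = A.lo+B.lo = [-14.7+0, -13.5+0, 9.4+0] = [-14.700,-13.500,9.400]
hi = A.hi+B.hi = [15.9+9.9, 17.1+7.4, 23.3+5.2] = [25.800,24.500,28.500]
diag = √(40.5²+38²+19.1²) = √3449.06 = 58.729

min=[-14.700,-13.500,9.400] max=[25.800,24.500,28.500] diag=58.729


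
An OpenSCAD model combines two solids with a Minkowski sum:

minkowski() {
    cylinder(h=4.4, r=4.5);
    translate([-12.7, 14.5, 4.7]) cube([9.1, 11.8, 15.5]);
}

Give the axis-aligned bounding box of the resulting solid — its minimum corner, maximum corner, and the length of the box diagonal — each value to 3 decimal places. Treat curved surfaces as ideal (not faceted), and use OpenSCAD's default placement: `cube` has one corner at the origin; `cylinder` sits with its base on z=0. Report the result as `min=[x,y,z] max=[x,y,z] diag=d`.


A = translate([-12.7, 14.5, 4.7]) cube([9.1, 11.8, 15.5]) → bbox [-12.7,14.5,4.7] .. [-3.6,26.3,20.2]
B = cylinder(h=4.4, r=4.5) → bbox [-4.5,-4.5,0] .. [4.5,4.5,4.4]
lo = A.lo+B.lo = [-12.7-4.5, 14.5-4.5, 4.7+0] = [-17.200,10.000,4.700]
hi = A.hi+B.hi = [-3.6+4.5, 26.3+4.5, 20.2+4.4] = [0.900,30.800,24.600]
diag = √(18.1²+20.8²+19.9²) = √1156.26 = 34.004

min=[-17.200,10.000,4.700] max=[0.900,30.800,24.600] diag=34.004


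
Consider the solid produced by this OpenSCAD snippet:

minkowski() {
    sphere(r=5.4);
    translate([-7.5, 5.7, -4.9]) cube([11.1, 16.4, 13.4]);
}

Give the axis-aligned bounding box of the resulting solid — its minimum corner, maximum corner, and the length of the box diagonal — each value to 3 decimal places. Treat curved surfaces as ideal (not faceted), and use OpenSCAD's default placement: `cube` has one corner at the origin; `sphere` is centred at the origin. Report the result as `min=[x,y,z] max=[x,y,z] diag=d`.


min=[-12.900,0.300,-10.300] max=[9.000,27.500,13.900] diag=42.486

A = translate([-7.5, 5.7, -4.9]) cube([11.1, 16.4, 13.4]) → bbox [-7.5,5.7,-4.9] .. [3.6,22.1,8.5]
B = sphere(r=5.4) → bbox [-5.4,-5.4,-5.4] .. [5.4,5.4,5.4]
lo = A.lo+B.lo = [-7.5-5.4, 5.7-5.4, -4.9-5.4] = [-12.900,0.300,-10.300]
hi = A.hi+B.hi = [3.6+5.4, 22.1+5.4, 8.5+5.4] = [9.000,27.500,13.900]
diag = √(21.9²+27.2²+24.2²) = √1805.09 = 42.486


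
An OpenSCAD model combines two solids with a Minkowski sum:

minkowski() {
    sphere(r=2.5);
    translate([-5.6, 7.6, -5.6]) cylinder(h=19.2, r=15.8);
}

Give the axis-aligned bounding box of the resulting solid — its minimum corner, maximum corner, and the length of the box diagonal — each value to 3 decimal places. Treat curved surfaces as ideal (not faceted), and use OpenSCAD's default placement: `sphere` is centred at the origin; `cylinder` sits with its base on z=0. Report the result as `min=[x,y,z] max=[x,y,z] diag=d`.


min=[-23.900,-10.700,-8.100] max=[12.700,25.900,16.100] diag=57.138

A = translate([-5.6, 7.6, -5.6]) cylinder(h=19.2, r=15.8) → bbox [-21.4,-8.2,-5.6] .. [10.2,23.4,13.6]
B = sphere(r=2.5) → bbox [-2.5,-2.5,-2.5] .. [2.5,2.5,2.5]
lo = A.lo+B.lo = [-21.4-2.5, -8.2-2.5, -5.6-2.5] = [-23.900,-10.700,-8.100]
hi = A.hi+B.hi = [10.2+2.5, 23.4+2.5, 13.6+2.5] = [12.700,25.900,16.100]
diag = √(36.6²+36.6²+24.2²) = √3264.76 = 57.138


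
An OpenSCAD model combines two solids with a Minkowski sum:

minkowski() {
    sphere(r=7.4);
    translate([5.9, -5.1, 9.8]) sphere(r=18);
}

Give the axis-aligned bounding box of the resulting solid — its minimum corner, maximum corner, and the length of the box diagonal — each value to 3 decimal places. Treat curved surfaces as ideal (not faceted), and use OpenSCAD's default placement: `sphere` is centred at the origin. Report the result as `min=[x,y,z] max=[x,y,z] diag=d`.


A = translate([5.9, -5.1, 9.8]) sphere(r=18) → bbox [-12.1,-23.1,-8.2] .. [23.9,12.9,27.8]
B = sphere(r=7.4) → bbox [-7.4,-7.4,-7.4] .. [7.4,7.4,7.4]
lo = A.lo+B.lo = [-12.1-7.4, -23.1-7.4, -8.2-7.4] = [-19.500,-30.500,-15.600]
hi = A.hi+B.hi = [23.9+7.4, 12.9+7.4, 27.8+7.4] = [31.300,20.300,35.200]
diag = √(50.8²+50.8²+50.8²) = √7741.92 = 87.988

min=[-19.500,-30.500,-15.600] max=[31.300,20.300,35.200] diag=87.988


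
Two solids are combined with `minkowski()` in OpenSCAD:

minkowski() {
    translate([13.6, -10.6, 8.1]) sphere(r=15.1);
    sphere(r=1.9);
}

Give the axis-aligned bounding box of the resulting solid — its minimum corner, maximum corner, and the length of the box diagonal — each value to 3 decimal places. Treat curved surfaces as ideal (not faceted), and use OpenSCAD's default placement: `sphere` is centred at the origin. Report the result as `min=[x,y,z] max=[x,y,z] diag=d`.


A = translate([13.6, -10.6, 8.1]) sphere(r=15.1) → bbox [-1.5,-25.7,-7] .. [28.7,4.5,23.2]
B = sphere(r=1.9) → bbox [-1.9,-1.9,-1.9] .. [1.9,1.9,1.9]
lo = A.lo+B.lo = [-1.5-1.9, -25.7-1.9, -7-1.9] = [-3.400,-27.600,-8.900]
hi = A.hi+B.hi = [28.7+1.9, 4.5+1.9, 23.2+1.9] = [30.600,6.400,25.100]
diag = √(34²+34²+34²) = √3468 = 58.890

min=[-3.400,-27.600,-8.900] max=[30.600,6.400,25.100] diag=58.890


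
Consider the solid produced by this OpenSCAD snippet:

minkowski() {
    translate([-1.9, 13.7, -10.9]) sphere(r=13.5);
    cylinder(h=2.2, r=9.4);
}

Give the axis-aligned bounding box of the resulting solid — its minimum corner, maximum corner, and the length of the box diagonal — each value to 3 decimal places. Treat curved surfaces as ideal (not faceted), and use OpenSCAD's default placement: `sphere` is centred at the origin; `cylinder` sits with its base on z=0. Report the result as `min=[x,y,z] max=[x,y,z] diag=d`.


min=[-24.800,-9.200,-24.400] max=[21.000,36.600,4.800] diag=71.049

A = translate([-1.9, 13.7, -10.9]) sphere(r=13.5) → bbox [-15.4,0.2,-24.4] .. [11.6,27.2,2.6]
B = cylinder(h=2.2, r=9.4) → bbox [-9.4,-9.4,0] .. [9.4,9.4,2.2]
lo = A.lo+B.lo = [-15.4-9.4, 0.2-9.4, -24.4+0] = [-24.800,-9.200,-24.400]
hi = A.hi+B.hi = [11.6+9.4, 27.2+9.4, 2.6+2.2] = [21.000,36.600,4.800]
diag = √(45.8²+45.8²+29.2²) = √5047.92 = 71.049
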